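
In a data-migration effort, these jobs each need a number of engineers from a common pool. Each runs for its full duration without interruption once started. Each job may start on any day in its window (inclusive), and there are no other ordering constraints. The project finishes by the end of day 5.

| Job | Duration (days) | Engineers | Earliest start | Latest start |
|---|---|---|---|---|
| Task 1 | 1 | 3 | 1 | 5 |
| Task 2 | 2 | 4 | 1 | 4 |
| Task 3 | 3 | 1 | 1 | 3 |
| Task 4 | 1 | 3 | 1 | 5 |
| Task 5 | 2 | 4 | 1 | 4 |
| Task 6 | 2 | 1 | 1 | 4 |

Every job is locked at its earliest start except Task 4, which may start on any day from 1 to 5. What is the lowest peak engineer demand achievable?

Task 4@1: d1:16  d2:10  d3:1  d4:0  d5:0 → peak 16
Task 4@2: d1:13  d2:13  d3:1  d4:0  d5:0 → peak 13
Task 4@3: d1:13  d2:10  d3:4  d4:0  d5:0 → peak 13
Task 4@4: d1:13  d2:10  d3:1  d4:3  d5:0 → peak 13
Task 4@5: d1:13  d2:10  d3:1  d4:0  d5:3 → peak 13
Best is Task 4@2, peak 13.

13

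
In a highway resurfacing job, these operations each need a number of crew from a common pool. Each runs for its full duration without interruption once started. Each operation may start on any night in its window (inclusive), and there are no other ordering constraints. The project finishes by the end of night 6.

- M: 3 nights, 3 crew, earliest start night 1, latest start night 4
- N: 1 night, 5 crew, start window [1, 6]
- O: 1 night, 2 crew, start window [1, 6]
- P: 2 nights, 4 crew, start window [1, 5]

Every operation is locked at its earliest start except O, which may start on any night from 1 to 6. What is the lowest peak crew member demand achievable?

O@1: n1:14  n2:7  n3:3  n4:0  n5:0  n6:0 → peak 14
O@2: n1:12  n2:9  n3:3  n4:0  n5:0  n6:0 → peak 12
O@3: n1:12  n2:7  n3:5  n4:0  n5:0  n6:0 → peak 12
O@4: n1:12  n2:7  n3:3  n4:2  n5:0  n6:0 → peak 12
O@5: n1:12  n2:7  n3:3  n4:0  n5:2  n6:0 → peak 12
O@6: n1:12  n2:7  n3:3  n4:0  n5:0  n6:2 → peak 12
Best is O@2, peak 12.

12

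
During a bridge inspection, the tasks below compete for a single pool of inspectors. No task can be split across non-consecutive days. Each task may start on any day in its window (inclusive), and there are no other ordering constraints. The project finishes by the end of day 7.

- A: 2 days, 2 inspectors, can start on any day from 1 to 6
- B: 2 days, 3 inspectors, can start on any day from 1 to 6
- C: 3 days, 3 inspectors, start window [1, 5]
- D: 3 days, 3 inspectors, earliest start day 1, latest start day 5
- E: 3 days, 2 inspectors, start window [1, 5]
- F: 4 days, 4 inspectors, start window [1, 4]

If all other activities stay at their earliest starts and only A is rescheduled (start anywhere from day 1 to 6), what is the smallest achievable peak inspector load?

15

A@1: d1:17  d2:17  d3:12  d4:4  d5:0  d6:0  d7:0 → peak 17
A@2: d1:15  d2:17  d3:14  d4:4  d5:0  d6:0  d7:0 → peak 17
A@3: d1:15  d2:15  d3:14  d4:6  d5:0  d6:0  d7:0 → peak 15
A@4: d1:15  d2:15  d3:12  d4:6  d5:2  d6:0  d7:0 → peak 15
A@5: d1:15  d2:15  d3:12  d4:4  d5:2  d6:2  d7:0 → peak 15
A@6: d1:15  d2:15  d3:12  d4:4  d5:0  d6:2  d7:2 → peak 15
Best is A@3, peak 15.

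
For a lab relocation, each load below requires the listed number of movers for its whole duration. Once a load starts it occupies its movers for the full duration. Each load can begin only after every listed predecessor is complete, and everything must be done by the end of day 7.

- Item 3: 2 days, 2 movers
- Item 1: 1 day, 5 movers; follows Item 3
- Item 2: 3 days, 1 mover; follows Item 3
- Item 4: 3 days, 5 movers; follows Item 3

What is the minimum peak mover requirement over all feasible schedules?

6

Early-start (Item 3@1, Item 1@3, Item 2@3, Item 4@3) gives peak 11: d1:2  d2:2  d3:11  d4:6  d5:6  d6:0  d7:0.
Shift Item 4→4.
Schedule Item 3@1, Item 1@3, Item 2@3, Item 4@4: d1:2  d2:2  d3:6  d4:6  d5:6  d6:5  d7:0 — peak 6.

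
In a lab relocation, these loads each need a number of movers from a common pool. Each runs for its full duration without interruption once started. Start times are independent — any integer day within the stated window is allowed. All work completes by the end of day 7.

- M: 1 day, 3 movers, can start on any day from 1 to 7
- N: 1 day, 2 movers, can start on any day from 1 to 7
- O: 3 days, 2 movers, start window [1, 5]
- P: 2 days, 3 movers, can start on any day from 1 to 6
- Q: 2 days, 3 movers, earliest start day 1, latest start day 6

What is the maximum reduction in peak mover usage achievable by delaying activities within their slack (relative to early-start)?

8

Early-start peak: d1:13  d2:8  d3:2  d4:0  d5:0  d6:0  d7:0 ⇒ 13.
Leveled (M@1, N@1, O@2, P@2, Q@4): d1:5  d2:5  d3:5  d4:5  d5:3  d6:0  d7:0 ⇒ 5.
Reduction 13 − 5 = 8.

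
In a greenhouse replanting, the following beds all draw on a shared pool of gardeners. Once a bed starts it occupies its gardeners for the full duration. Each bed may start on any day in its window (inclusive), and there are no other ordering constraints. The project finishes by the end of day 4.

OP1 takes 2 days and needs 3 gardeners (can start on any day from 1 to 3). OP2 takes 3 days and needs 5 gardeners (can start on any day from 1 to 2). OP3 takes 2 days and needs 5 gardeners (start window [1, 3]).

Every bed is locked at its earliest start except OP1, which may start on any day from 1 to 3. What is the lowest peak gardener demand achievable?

OP1@1: d1:13  d2:13  d3:5  d4:0 → peak 13
OP1@2: d1:10  d2:13  d3:8  d4:0 → peak 13
OP1@3: d1:10  d2:10  d3:8  d4:3 → peak 10
Best is OP1@3, peak 10.

10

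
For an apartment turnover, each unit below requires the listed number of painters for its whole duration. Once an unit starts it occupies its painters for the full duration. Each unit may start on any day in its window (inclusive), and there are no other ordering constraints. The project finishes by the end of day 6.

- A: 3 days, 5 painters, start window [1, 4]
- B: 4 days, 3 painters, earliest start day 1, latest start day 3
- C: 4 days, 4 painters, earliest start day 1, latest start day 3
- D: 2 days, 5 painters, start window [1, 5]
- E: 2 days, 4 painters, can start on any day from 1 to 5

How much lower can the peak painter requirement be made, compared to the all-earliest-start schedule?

9

Early-start peak: d1:21  d2:21  d3:12  d4:7  d5:0  d6:0 ⇒ 21.
Leveled (A@1, B@1, C@1, D@4, E@5): d1:12  d2:12  d3:12  d4:12  d5:9  d6:4 ⇒ 12.
Reduction 21 − 12 = 9.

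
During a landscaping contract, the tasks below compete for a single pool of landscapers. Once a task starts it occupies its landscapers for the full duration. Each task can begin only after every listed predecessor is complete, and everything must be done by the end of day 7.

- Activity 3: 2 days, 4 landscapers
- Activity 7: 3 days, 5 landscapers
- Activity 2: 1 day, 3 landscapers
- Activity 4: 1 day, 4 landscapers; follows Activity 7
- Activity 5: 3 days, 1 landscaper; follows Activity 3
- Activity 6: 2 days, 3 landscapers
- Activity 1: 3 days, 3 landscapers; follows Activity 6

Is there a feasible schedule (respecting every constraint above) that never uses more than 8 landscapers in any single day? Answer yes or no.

no

The minimum achievable peak is 9; 8 < 9, so no feasible schedule stays within the cap.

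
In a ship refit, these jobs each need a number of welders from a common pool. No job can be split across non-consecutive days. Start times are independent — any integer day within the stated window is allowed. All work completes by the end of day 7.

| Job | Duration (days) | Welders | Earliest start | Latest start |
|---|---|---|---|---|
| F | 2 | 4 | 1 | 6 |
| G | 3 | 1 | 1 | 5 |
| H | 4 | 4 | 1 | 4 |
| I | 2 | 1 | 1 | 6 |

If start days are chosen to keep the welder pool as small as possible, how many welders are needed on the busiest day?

5

Early-start (F@1, G@1, H@1, I@1) gives peak 10: d1:10  d2:10  d3:5  d4:4  d5:0  d6:0  d7:0.
Shift H→3, I→4.
Schedule F@1, G@1, H@3, I@4: d1:5  d2:5  d3:5  d4:5  d5:5  d6:4  d7:0 — peak 5.
Total welder-days = 29 over 7 days ⇒ peak ≥ ⌈29/7⌉ = 5, so 5 is optimal.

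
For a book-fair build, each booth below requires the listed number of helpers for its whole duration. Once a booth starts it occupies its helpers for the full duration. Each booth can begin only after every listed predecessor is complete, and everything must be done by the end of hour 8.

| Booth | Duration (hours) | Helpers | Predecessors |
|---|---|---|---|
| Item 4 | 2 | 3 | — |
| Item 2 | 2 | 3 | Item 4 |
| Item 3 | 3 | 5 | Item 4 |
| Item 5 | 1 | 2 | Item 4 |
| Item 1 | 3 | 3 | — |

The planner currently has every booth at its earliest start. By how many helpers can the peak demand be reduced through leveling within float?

Early-start peak: h1:6  h2:6  h3:13  h4:8  h5:5  h6:0  h7:0  h8:0 ⇒ 13.
Leveled (Item 4@1, Item 2@3, Item 3@5, Item 5@4, Item 1@1): h1:6  h2:6  h3:6  h4:5  h5:5  h6:5  h7:5  h8:0 ⇒ 6.
Reduction 13 − 6 = 7.

7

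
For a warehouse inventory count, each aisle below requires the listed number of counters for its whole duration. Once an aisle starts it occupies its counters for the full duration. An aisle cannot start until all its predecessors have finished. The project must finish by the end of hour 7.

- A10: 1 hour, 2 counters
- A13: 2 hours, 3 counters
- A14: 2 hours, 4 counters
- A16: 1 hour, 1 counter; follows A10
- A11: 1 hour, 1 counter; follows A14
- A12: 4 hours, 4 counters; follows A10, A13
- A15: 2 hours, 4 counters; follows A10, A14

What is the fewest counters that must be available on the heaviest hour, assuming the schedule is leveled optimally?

Early-start (A10@1, A13@1, A14@1, A16@2, A11@3, A12@3, A15@3) gives peak 9: h1:9  h2:8  h3:9  h4:8  h5:4  h6:4  h7:0.
Shift A14→2, A11→4, A15→5.
Schedule A10@1, A13@1, A14@2, A16@2, A11@4, A12@3, A15@5: h1:5  h2:8  h3:8  h4:5  h5:8  h6:8  h7:0 — peak 8.

8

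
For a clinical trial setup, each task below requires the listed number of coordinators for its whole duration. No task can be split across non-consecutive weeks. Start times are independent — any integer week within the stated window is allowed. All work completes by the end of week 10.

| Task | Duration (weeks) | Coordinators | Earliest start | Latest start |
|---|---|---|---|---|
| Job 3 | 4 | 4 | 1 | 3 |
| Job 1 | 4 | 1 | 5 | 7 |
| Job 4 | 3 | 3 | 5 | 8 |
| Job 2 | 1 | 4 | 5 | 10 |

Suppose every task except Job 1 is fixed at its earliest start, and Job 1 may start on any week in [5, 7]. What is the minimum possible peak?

7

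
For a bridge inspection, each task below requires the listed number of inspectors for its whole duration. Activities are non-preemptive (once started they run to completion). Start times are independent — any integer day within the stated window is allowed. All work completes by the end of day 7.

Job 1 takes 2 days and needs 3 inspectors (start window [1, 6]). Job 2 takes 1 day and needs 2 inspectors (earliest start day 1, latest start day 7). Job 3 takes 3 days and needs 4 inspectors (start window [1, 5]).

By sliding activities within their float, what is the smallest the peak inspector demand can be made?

4

Early-start (Job 1@1, Job 2@1, Job 3@1) gives peak 9: d1:9  d2:7  d3:4  d4:0  d5:0  d6:0  d7:0.
Shift Job 2→3, Job 3→4.
Schedule Job 1@1, Job 2@3, Job 3@4: d1:3  d2:3  d3:2  d4:4  d5:4  d6:4  d7:0 — peak 4.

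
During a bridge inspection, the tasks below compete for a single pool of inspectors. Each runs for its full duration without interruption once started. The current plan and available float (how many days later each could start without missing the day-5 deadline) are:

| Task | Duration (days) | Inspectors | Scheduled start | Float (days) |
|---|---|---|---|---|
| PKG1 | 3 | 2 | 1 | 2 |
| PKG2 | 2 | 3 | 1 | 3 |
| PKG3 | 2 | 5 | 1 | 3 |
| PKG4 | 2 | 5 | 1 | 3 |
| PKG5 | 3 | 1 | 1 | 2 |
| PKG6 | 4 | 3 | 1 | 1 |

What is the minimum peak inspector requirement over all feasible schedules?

11

Early-start (PKG1@1, PKG2@1, PKG3@1, PKG4@1, PKG5@1, PKG6@1) gives peak 19: d1:19  d2:19  d3:6  d4:3  d5:0.
Shift PKG2→3, PKG4→4.
Schedule PKG1@1, PKG2@3, PKG3@1, PKG4@4, PKG5@1, PKG6@1: d1:11  d2:11  d3:9  d4:11  d5:5 — peak 11.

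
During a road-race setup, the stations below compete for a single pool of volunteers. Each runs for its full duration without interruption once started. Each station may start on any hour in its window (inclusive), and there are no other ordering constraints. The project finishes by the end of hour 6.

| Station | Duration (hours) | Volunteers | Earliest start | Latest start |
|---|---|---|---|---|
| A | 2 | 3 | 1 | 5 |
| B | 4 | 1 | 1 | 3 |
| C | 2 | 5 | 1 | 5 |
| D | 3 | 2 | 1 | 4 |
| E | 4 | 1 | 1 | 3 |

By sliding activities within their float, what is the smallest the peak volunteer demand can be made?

6

Early-start (A@1, B@1, C@1, D@1, E@1) gives peak 12: h1:12  h2:12  h3:4  h4:2  h5:0  h6:0.
Shift C→5, E→3.
Schedule A@1, B@1, C@5, D@1, E@3: h1:6  h2:6  h3:4  h4:2  h5:6  h6:6 — peak 6.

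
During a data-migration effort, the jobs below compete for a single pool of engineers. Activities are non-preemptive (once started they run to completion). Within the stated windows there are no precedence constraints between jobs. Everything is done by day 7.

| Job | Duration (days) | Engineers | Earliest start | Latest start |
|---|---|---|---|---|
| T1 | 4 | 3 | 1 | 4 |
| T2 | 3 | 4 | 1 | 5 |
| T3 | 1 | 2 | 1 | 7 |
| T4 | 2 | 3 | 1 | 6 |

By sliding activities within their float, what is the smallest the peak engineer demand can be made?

6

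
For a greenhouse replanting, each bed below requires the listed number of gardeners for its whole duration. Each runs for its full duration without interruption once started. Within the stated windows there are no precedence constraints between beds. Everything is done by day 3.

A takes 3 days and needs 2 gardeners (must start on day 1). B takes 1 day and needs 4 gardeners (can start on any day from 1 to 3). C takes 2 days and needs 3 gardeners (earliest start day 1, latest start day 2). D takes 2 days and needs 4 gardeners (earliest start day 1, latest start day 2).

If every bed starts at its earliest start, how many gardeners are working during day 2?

At early start, day 2 has: A, C, D.
Demand: 2 + 3 + 4 = 9.

9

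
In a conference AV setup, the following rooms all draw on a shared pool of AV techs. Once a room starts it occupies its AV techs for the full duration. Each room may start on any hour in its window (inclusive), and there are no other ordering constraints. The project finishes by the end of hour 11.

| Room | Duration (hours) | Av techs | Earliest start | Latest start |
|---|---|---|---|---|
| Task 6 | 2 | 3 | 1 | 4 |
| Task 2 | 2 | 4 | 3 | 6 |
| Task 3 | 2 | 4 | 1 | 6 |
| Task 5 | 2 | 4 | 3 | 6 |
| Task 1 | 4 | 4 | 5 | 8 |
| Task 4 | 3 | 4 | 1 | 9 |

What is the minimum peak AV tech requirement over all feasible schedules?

Early-start (Task 6@1, Task 2@3, Task 3@1, Task 5@3, Task 1@5, Task 4@1) gives peak 12: h1:11  h2:11  h3:12  h4:8  h5:4  h6:4  h7:4  h8:4  h9:0  h10:0  h11:0.
Shift Task 4→5.
Schedule Task 6@1, Task 2@3, Task 3@1, Task 5@3, Task 1@5, Task 4@5: h1:7  h2:7  h3:8  h4:8  h5:8  h6:8  h7:8  h8:4  h9:0  h10:0  h11:0 — peak 8.

8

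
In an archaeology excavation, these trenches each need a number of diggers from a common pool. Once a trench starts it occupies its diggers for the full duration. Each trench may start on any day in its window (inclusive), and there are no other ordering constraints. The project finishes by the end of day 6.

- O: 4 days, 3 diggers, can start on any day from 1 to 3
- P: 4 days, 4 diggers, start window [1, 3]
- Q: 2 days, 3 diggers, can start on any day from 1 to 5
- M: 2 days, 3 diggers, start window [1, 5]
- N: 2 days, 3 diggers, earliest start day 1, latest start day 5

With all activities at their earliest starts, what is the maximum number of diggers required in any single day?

Early-start schedule: O@1, P@1, Q@1, M@1, N@1.
Load per day: day 1: 16, day 2: 16, day 3: 7, day 4: 7, day 5: 0, day 6: 0.
Peak is 16.

16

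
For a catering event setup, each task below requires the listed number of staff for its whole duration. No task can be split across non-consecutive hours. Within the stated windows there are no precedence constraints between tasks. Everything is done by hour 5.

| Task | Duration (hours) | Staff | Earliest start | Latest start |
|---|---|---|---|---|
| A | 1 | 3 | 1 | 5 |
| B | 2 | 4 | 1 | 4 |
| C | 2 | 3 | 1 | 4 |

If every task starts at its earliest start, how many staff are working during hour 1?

10

At early start, hour 1 has: A, B, C.
Demand: 3 + 4 + 3 = 10.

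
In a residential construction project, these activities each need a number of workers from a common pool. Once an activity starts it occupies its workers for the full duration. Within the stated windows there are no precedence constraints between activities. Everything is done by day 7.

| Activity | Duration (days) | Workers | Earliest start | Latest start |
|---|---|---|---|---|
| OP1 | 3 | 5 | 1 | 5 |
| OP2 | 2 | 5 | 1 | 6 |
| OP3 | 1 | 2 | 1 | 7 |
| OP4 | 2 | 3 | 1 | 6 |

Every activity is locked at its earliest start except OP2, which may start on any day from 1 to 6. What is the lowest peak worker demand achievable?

10

OP2@1: d1:15  d2:13  d3:5  d4:0  d5:0  d6:0  d7:0 → peak 15
OP2@2: d1:10  d2:13  d3:10  d4:0  d5:0  d6:0  d7:0 → peak 13
OP2@3: d1:10  d2:8  d3:10  d4:5  d5:0  d6:0  d7:0 → peak 10
OP2@4: d1:10  d2:8  d3:5  d4:5  d5:5  d6:0  d7:0 → peak 10
OP2@5: d1:10  d2:8  d3:5  d4:0  d5:5  d6:5  d7:0 → peak 10
OP2@6: d1:10  d2:8  d3:5  d4:0  d5:0  d6:5  d7:5 → peak 10
Best is OP2@3, peak 10.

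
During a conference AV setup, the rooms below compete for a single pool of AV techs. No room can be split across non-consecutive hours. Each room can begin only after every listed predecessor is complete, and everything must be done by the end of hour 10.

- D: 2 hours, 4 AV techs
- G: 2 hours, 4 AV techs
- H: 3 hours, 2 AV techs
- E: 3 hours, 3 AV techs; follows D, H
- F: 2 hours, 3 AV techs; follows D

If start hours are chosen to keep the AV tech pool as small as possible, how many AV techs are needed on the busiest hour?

5

Early-start (D@1, G@1, H@1, E@4, F@3) gives peak 10: h1:10  h2:10  h3:5  h4:6  h5:3  h6:3  h7:0  h8:0  h9:0  h10:0.
Shift G→3, H→5, E→8, F→5.
Schedule D@1, G@3, H@5, E@8, F@5: h1:4  h2:4  h3:4  h4:4  h5:5  h6:5  h7:2  h8:3  h9:3  h10:3 — peak 5.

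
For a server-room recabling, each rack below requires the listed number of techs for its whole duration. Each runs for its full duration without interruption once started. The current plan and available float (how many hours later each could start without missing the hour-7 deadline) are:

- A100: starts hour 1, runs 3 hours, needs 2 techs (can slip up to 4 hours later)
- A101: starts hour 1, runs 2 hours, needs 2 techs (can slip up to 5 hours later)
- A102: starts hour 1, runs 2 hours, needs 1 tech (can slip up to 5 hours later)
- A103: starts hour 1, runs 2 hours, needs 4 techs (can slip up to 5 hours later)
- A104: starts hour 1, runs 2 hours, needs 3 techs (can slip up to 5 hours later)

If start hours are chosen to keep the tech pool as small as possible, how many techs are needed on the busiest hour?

4

Early-start (A100@1, A101@1, A102@1, A103@1, A104@1) gives peak 12: h1:12  h2:12  h3:2  h4:0  h5:0  h6:0  h7:0.
Shift A102→3, A103→6, A104→4.
Schedule A100@1, A101@1, A102@3, A103@6, A104@4: h1:4  h2:4  h3:3  h4:4  h5:3  h6:4  h7:4 — peak 4.
Total tech-hours = 26 over 7 hours ⇒ peak ≥ ⌈26/7⌉ = 4, so 4 is optimal.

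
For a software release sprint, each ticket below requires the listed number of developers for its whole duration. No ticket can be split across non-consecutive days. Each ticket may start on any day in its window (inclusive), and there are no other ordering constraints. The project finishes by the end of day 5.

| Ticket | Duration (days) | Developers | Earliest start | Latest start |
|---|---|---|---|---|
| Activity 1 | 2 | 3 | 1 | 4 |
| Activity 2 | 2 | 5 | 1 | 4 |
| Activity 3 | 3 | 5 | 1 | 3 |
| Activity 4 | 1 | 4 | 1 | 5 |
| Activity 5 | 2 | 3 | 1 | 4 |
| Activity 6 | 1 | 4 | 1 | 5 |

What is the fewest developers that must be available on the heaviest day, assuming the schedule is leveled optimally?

Early-start (Activity 1@1, Activity 2@1, Activity 3@1, Activity 4@1, Activity 5@1, Activity 6@1) gives peak 24: d1:24  d2:16  d3:5  d4:0  d5:0.
Shift Activity 2→3, Activity 3→3, Activity 6→2.
Schedule Activity 1@1, Activity 2@3, Activity 3@3, Activity 4@1, Activity 5@1, Activity 6@2: d1:10  d2:10  d3:10  d4:10  d5:5 — peak 10.

10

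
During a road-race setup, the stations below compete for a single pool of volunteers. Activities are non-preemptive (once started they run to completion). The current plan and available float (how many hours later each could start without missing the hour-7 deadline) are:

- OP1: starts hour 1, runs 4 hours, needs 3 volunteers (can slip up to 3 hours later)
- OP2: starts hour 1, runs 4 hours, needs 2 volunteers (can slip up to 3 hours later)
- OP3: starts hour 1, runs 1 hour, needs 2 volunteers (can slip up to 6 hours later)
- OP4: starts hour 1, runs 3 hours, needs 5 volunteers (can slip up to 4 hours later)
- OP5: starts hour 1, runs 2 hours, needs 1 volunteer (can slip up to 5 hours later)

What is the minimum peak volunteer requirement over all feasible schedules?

7

Early-start (OP1@1, OP2@1, OP3@1, OP4@1, OP5@1) gives peak 13: h1:13  h2:11  h3:10  h4:5  h5:0  h6:0  h7:0.
Shift OP4→5, OP5→2.
Schedule OP1@1, OP2@1, OP3@1, OP4@5, OP5@2: h1:7  h2:6  h3:6  h4:5  h5:5  h6:5  h7:5 — peak 7.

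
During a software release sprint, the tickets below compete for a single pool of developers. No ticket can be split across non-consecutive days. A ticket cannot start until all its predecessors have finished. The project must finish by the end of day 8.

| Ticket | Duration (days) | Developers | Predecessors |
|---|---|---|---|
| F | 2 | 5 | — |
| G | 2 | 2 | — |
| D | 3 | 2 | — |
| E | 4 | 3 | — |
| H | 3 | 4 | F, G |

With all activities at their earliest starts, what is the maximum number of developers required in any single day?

Early-start schedule: F@1, G@1, D@1, E@1, H@3.
Load per day: day 1: 12, day 2: 12, day 3: 9, day 4: 7, day 5: 4, day 6: 0, day 7: 0, day 8: 0.
Peak is 12.

12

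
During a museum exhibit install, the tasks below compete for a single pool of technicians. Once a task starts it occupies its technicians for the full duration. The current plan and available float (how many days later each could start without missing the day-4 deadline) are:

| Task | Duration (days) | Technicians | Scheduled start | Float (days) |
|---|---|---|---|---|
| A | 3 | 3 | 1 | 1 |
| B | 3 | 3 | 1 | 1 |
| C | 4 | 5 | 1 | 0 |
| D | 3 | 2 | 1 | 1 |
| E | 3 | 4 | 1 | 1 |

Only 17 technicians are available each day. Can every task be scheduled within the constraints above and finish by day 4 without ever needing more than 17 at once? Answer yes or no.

Schedule A@1, B@1, C@1, D@1, E@1: d1:17  d2:17  d3:17  d4:5 — peak 17 ≤ 17.

yes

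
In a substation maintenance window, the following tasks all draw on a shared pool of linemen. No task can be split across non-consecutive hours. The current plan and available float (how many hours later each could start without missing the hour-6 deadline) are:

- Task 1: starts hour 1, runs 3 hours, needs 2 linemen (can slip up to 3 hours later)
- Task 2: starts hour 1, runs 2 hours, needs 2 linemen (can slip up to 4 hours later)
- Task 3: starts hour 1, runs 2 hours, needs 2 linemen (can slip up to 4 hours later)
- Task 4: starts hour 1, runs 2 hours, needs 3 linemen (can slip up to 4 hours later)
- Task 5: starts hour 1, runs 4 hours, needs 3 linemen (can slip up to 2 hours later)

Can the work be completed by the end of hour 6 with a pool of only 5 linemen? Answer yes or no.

no

Total lineman-hours = 32; over 6 hours the average is 32/6 > 5, so some hour must exceed 5.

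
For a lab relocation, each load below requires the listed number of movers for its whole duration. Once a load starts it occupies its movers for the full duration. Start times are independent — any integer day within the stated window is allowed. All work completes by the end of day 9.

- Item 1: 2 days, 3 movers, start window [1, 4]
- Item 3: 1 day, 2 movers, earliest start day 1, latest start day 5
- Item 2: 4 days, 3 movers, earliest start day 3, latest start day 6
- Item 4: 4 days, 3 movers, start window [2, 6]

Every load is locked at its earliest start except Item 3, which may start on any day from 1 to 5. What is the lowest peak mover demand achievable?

6

Item 3@1: d1:5  d2:6  d3:6  d4:6  d5:6  d6:3  d7:0  d8:0  d9:0 → peak 6
Item 3@2: d1:3  d2:8  d3:6  d4:6  d5:6  d6:3  d7:0  d8:0  d9:0 → peak 8
Item 3@3: d1:3  d2:6  d3:8  d4:6  d5:6  d6:3  d7:0  d8:0  d9:0 → peak 8
Item 3@4: d1:3  d2:6  d3:6  d4:8  d5:6  d6:3  d7:0  d8:0  d9:0 → peak 8
Item 3@5: d1:3  d2:6  d3:6  d4:6  d5:8  d6:3  d7:0  d8:0  d9:0 → peak 8
Best is Item 3@1, peak 6.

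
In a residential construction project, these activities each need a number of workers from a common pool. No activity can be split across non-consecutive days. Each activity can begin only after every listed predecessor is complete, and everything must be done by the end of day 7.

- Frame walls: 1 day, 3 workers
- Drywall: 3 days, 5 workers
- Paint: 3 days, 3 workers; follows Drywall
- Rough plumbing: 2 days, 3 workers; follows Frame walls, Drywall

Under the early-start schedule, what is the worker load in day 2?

5

At early start, day 2 has: Drywall.
Demand: 5 = 5.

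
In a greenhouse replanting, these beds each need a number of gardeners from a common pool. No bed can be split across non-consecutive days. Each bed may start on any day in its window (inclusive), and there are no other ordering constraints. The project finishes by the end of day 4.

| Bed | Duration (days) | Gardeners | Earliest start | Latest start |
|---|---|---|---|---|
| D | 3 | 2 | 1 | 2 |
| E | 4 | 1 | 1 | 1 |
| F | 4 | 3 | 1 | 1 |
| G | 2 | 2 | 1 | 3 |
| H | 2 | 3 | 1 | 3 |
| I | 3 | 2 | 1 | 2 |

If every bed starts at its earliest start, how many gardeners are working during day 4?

4

At early start, day 4 has: E, F.
Demand: 1 + 3 = 4.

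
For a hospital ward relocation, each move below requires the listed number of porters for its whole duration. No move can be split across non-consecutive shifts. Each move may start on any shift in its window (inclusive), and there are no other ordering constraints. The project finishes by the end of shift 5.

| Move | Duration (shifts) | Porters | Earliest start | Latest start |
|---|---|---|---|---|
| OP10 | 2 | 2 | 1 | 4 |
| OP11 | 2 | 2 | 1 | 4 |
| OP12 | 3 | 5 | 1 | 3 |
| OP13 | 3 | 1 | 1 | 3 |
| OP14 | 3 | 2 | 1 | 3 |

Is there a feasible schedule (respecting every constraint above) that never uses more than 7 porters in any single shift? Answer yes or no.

The minimum achievable peak is 8; 7 < 8, so no feasible schedule stays within the cap.

no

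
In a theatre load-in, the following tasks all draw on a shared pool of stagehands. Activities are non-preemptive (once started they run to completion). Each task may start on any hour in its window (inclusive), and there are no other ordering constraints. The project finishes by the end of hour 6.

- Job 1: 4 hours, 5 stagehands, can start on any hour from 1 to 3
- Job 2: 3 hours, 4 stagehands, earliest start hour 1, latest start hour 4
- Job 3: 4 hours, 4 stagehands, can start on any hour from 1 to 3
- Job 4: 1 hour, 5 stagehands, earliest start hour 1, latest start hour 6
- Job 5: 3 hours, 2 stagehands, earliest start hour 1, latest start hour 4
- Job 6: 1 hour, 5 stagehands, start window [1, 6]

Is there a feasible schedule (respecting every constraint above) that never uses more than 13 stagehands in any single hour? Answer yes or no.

Schedule Job 1@1, Job 2@1, Job 3@1, Job 4@5, Job 5@4, Job 6@5: h1:13  h2:13  h3:13  h4:11  h5:12  h6:2 — peak 13 ≤ 13.

yes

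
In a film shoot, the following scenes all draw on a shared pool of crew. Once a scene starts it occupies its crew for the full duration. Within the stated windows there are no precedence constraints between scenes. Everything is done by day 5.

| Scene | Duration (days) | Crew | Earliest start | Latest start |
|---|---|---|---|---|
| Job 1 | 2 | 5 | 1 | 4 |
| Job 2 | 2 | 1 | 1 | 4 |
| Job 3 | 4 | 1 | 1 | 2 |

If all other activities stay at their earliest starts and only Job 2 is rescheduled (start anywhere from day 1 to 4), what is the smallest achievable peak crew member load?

6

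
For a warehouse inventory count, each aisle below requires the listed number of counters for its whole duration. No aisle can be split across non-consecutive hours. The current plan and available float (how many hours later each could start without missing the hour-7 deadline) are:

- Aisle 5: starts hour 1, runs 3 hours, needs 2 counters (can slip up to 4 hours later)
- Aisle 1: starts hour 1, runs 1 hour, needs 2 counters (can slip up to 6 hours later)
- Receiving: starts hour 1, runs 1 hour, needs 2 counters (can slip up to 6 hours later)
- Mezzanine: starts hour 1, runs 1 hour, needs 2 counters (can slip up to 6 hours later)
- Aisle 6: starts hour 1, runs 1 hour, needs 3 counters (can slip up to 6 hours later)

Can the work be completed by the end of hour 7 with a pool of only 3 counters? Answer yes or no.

yes

Schedule Aisle 5@1, Aisle 1@4, Receiving@5, Mezzanine@6, Aisle 6@7: h1:2  h2:2  h3:2  h4:2  h5:2  h6:2  h7:3 — peak 3 ≤ 3.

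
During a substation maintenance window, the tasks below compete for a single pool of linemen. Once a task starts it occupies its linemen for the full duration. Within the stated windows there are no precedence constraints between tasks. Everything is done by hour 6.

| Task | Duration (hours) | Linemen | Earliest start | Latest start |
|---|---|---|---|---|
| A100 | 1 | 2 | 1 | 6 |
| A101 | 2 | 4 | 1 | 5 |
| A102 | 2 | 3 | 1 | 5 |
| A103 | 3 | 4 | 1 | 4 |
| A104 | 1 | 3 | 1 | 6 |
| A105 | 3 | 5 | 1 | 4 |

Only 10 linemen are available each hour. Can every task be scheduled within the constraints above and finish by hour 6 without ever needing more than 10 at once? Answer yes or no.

yes

Schedule A100@1, A101@2, A102@4, A103@1, A104@6, A105@4: h1:6  h2:8  h3:8  h4:8  h5:8  h6:8 — peak 8 ≤ 10.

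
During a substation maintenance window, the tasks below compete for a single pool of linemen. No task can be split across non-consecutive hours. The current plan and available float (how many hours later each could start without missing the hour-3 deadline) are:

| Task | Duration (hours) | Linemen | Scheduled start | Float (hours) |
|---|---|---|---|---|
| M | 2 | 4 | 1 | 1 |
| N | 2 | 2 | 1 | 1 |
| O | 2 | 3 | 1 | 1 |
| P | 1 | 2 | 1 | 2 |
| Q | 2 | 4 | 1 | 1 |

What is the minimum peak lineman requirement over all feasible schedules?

13

Early-start (M@1, N@1, O@1, P@1, Q@1) gives peak 15: h1:15  h2:13  h3:0.
Shift Q→2.
Schedule M@1, N@1, O@1, P@1, Q@2: h1:11  h2:13  h3:4 — peak 13.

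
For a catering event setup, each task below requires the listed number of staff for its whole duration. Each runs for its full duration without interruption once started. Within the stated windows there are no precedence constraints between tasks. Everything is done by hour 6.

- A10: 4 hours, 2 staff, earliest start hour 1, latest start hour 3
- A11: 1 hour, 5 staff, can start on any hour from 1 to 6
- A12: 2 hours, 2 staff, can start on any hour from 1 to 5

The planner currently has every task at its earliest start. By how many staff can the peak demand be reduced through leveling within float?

4

Early-start peak: h1:9  h2:4  h3:2  h4:2  h5:0  h6:0 ⇒ 9.
Leveled (A10@1, A11@5, A12@1): h1:4  h2:4  h3:2  h4:2  h5:5  h6:0 ⇒ 5.
Reduction 9 − 5 = 4.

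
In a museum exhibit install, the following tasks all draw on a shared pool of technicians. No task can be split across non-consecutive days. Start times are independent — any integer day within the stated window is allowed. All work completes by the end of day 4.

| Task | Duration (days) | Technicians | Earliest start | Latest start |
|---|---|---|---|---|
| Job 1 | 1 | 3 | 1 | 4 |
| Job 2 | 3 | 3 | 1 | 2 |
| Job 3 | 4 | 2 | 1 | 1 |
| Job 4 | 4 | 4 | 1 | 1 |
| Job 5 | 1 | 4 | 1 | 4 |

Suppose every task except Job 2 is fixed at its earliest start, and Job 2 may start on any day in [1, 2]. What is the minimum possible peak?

Job 2@1: d1:16  d2:9  d3:9  d4:6 → peak 16
Job 2@2: d1:13  d2:9  d3:9  d4:9 → peak 13
Best is Job 2@2, peak 13.

13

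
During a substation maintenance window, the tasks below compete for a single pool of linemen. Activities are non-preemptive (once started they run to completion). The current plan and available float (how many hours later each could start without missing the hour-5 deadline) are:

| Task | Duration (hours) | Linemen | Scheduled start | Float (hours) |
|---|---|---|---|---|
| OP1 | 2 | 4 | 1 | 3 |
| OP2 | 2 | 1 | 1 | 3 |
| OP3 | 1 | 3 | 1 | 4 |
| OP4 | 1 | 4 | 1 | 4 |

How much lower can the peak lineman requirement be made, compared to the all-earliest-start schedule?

8

Early-start peak: h1:12  h2:5  h3:0  h4:0  h5:0 ⇒ 12.
Leveled (OP1@1, OP2@3, OP3@3, OP4@5): h1:4  h2:4  h3:4  h4:1  h5:4 ⇒ 4.
Reduction 12 − 4 = 8.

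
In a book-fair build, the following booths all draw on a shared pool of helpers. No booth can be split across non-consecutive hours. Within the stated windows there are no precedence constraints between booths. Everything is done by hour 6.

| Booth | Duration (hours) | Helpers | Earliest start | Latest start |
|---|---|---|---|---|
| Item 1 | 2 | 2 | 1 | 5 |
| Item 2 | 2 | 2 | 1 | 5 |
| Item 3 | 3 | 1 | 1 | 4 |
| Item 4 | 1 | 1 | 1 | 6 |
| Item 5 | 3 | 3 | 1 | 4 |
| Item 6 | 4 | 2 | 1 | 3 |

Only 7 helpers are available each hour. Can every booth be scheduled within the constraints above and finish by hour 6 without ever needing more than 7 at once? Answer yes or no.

yes

Schedule Item 1@1, Item 2@1, Item 3@1, Item 4@3, Item 5@4, Item 6@3: h1:5  h2:5  h3:4  h4:5  h5:5  h6:5 — peak 5 ≤ 7.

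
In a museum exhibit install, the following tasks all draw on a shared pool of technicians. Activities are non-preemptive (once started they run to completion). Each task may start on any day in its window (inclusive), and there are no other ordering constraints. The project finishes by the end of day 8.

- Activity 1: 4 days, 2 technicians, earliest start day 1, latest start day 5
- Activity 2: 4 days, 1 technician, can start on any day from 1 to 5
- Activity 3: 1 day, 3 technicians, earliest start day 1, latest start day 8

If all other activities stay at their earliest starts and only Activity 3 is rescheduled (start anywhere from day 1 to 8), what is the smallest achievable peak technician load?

Activity 3@1: d1:6  d2:3  d3:3  d4:3  d5:0  d6:0  d7:0  d8:0 → peak 6
Activity 3@2: d1:3  d2:6  d3:3  d4:3  d5:0  d6:0  d7:0  d8:0 → peak 6
Activity 3@3: d1:3  d2:3  d3:6  d4:3  d5:0  d6:0  d7:0  d8:0 → peak 6
Activity 3@4: d1:3  d2:3  d3:3  d4:6  d5:0  d6:0  d7:0  d8:0 → peak 6
Activity 3@5: d1:3  d2:3  d3:3  d4:3  d5:3  d6:0  d7:0  d8:0 → peak 3
Activity 3@6: d1:3  d2:3  d3:3  d4:3  d5:0  d6:3  d7:0  d8:0 → peak 3
Activity 3@7: d1:3  d2:3  d3:3  d4:3  d5:0  d6:0  d7:3  d8:0 → peak 3
Activity 3@8: d1:3  d2:3  d3:3  d4:3  d5:0  d6:0  d7:0  d8:3 → peak 3
Best is Activity 3@5, peak 3.

3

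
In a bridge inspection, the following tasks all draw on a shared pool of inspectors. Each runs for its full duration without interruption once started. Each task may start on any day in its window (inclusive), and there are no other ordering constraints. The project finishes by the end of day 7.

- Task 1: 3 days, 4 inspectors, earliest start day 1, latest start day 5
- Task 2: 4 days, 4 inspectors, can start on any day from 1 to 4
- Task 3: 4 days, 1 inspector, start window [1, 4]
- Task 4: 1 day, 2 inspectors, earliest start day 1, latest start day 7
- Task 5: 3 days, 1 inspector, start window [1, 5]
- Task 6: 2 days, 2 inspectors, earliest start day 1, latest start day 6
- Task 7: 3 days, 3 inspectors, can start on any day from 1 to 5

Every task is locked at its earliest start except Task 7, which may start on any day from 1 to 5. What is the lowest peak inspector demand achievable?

14

Task 7@1: d1:17  d2:15  d3:13  d4:5  d5:0  d6:0  d7:0 → peak 17
Task 7@2: d1:14  d2:15  d3:13  d4:8  d5:0  d6:0  d7:0 → peak 15
Task 7@3: d1:14  d2:12  d3:13  d4:8  d5:3  d6:0  d7:0 → peak 14
Task 7@4: d1:14  d2:12  d3:10  d4:8  d5:3  d6:3  d7:0 → peak 14
Task 7@5: d1:14  d2:12  d3:10  d4:5  d5:3  d6:3  d7:3 → peak 14
Best is Task 7@3, peak 14.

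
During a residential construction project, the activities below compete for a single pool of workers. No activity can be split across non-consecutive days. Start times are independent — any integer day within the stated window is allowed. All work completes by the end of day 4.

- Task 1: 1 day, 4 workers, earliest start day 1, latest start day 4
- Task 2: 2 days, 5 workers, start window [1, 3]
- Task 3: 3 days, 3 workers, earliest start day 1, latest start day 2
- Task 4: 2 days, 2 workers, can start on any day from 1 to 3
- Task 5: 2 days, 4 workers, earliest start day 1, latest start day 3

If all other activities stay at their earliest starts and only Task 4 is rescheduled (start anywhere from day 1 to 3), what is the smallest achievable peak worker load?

16

Task 4@1: d1:18  d2:14  d3:3  d4:0 → peak 18
Task 4@2: d1:16  d2:14  d3:5  d4:0 → peak 16
Task 4@3: d1:16  d2:12  d3:5  d4:2 → peak 16
Best is Task 4@2, peak 16.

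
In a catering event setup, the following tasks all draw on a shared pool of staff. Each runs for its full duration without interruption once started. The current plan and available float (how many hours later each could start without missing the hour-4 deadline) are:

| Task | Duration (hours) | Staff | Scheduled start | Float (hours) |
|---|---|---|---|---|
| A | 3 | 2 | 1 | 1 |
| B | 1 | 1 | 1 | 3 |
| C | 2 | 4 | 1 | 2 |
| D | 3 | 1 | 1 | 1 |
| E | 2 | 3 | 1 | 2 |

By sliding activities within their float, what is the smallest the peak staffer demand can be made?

7

Early-start (A@1, B@1, C@1, D@1, E@1) gives peak 11: h1:11  h2:10  h3:3  h4:0.
Shift D→2, E→3.
Schedule A@1, B@1, C@1, D@2, E@3: h1:7  h2:7  h3:6  h4:4 — peak 7.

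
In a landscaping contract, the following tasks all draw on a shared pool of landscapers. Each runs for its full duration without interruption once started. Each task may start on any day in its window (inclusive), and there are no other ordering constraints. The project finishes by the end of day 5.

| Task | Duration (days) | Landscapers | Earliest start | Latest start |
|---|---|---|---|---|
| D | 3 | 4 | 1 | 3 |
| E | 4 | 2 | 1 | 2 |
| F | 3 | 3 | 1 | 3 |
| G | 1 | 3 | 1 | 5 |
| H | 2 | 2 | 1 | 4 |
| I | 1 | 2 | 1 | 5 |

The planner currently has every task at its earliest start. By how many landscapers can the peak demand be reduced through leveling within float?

7

Early-start peak: d1:16  d2:11  d3:9  d4:2  d5:0 ⇒ 16.
Leveled (D@1, E@1, F@1, G@4, H@4, I@4): d1:9  d2:9  d3:9  d4:9  d5:2 ⇒ 9.
Reduction 16 − 9 = 7.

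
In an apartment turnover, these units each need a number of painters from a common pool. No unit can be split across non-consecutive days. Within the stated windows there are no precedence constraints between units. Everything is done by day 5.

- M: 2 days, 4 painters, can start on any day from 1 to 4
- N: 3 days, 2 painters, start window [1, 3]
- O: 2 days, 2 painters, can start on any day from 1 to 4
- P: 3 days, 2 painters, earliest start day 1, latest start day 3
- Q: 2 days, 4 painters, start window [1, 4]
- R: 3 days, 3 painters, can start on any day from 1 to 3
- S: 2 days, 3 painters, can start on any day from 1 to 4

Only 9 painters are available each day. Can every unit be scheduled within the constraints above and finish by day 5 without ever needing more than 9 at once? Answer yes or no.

Total painter-days = 47; over 5 days the average is 47/5 > 9, so some day must exceed 9.

no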